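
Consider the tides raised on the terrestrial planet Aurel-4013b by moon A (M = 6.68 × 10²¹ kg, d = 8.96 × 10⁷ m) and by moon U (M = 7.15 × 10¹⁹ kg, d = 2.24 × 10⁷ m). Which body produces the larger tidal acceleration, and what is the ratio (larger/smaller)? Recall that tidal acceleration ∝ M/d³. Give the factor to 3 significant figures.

Tidal stretch scales as M/d³; compute that for each body.
Moon A: (6.68 × 10²¹) / (8.96 × 10⁷)³ = 9.287 × 10⁻³
Moon U: (7.15 × 10¹⁹) / (2.24 × 10⁷)³ = 6.362 × 10⁻³
Ratio (larger/smaller) = 1.46

Moon A, by a factor of ≈ 1.46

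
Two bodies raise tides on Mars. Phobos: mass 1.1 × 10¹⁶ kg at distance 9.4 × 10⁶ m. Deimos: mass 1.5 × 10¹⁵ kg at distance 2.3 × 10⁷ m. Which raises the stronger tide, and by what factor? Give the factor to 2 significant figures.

Phobos, by a factor of ≈ 110

The tide-raising term goes as M/d³ (the gradient of a 1/d² field).
Phobos: (1.1 × 10¹⁶) / (9.4 × 10⁶)³ = 1.324 × 10⁻⁵
Deimos: (1.5 × 10¹⁵) / (2.3 × 10⁷)³ = 1.233 × 10⁻⁷
Ratio (larger/smaller) = 110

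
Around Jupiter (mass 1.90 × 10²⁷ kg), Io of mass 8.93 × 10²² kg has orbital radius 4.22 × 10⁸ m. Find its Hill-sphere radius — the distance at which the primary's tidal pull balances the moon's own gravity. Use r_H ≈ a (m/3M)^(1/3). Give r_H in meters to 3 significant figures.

1.06 × 10⁷ m

r_H ≈ a (m/3M)^(1/3)
    = (4.22 × 10⁸) × (8.93 × 10²² / (3 × 1.90 × 10²⁷))^(1/3)
    = 1.06 × 10⁷ m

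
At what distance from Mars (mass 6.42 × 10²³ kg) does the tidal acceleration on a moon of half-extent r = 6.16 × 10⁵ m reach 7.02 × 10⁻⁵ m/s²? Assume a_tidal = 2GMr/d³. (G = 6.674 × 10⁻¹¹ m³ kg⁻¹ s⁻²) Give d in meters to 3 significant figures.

9.09 × 10⁷ m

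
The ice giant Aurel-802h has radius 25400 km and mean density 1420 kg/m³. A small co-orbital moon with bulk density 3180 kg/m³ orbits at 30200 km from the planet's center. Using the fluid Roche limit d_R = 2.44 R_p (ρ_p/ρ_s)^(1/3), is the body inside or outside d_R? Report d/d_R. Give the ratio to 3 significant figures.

d_R = 2.44 × (25400 km) × (1420/3180)^(1/3) = 47370 km
d/d_R = (30200) / (47370) = 0.638
Since d/d_R < 1, the body is inside the Roche limit.

inside; d/d_R ≈ 0.638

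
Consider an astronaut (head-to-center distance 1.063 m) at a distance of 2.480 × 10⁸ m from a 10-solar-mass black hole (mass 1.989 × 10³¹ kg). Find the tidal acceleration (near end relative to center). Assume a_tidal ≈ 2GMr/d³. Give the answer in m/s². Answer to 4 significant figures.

Since r ≪ d, expand the inverse-square field across one radius to get the leading 2GMr/d³ term.
a_tidal = 2GMr/d³
        = 2 × (6.674 × 10⁻¹¹) × (1.989 × 10³¹) × (1.063) / (2.480 × 10⁸)³
        = 1.850 × 10⁻⁴ m/s²

1.850 × 10⁻⁴ m/s²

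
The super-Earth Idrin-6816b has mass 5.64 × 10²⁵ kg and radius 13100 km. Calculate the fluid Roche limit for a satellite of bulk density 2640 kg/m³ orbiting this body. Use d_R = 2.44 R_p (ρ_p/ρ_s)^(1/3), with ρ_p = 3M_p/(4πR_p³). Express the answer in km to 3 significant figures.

42000 km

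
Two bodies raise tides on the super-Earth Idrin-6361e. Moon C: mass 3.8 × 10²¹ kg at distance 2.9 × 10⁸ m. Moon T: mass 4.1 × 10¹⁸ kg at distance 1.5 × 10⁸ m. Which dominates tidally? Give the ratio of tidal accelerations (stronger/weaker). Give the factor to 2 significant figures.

Compare M/d³ for the two perturbers:
Moon C: (3.8 × 10²¹) / (2.9 × 10⁸)³ = 1.558 × 10⁻⁴
Moon T: (4.1 × 10¹⁸) / (1.5 × 10⁸)³ = 1.215 × 10⁻⁶
Ratio (larger/smaller) = 130

Moon C, by a factor of ≈ 130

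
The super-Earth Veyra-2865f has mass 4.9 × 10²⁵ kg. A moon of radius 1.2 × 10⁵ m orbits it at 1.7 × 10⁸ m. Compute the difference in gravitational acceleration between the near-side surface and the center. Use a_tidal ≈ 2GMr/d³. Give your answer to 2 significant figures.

Since r ≪ d, expand the inverse-square field across one radius to get the leading 2GMr/d³ term.
Δg = 2GMr/d³
   = 2 × (6.674 × 10⁻¹¹) × (4.9 × 10²⁵) × (1.2 × 10⁵) / (1.7 × 10⁸)³
   = 1.6 × 10⁻⁴ m/s²

1.6 × 10⁻⁴ m/s²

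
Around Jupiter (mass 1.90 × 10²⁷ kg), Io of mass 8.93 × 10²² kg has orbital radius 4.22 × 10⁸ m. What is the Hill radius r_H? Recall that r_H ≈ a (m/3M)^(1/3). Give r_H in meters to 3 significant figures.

1.06 × 10⁷ m

r_H ≈ a (m/3M)^(1/3)
    = (4.22 × 10⁸) × (8.93 × 10²² / (3 × 1.90 × 10²⁷))^(1/3)
    = 1.06 × 10⁷ m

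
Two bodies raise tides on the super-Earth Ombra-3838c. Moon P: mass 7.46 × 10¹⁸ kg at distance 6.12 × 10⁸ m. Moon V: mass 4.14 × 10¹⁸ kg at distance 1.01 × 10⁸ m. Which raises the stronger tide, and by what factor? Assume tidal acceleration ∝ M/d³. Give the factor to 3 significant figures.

Moon V, by a factor of ≈ 123

Tidal acceleration ∝ M/d³, so compare M/d³ for each.
Moon P: (7.46 × 10¹⁸) / (6.12 × 10⁸)³ = 3.255 × 10⁻⁸
Moon V: (4.14 × 10¹⁸) / (1.01 × 10⁸)³ = 4.018 × 10⁻⁶
Ratio (larger/smaller) = 123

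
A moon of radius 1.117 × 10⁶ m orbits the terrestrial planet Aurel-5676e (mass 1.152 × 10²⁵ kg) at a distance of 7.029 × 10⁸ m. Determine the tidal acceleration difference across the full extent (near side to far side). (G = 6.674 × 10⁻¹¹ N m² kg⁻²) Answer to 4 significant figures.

9.892 × 10⁻⁶ m/s²

Δa = 4GMr/d³
   = 4 × (6.674 × 10⁻¹¹) × (1.152 × 10²⁵) × (1.117 × 10⁶) / (7.029 × 10⁸)³
   = 9.892 × 10⁻⁶ m/s²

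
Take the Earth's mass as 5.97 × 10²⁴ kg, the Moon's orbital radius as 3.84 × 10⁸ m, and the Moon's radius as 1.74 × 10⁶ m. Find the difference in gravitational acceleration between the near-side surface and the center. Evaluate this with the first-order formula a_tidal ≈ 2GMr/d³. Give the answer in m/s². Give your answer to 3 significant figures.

Δa = 2GMr/d³
   = 2 × (6.674 × 10⁻¹¹) × (5.97 × 10²⁴) × (1.74 × 10⁶) / (3.84 × 10⁸)³
   = 2.45 × 10⁻⁵ m/s²

2.45 × 10⁻⁵ m/s²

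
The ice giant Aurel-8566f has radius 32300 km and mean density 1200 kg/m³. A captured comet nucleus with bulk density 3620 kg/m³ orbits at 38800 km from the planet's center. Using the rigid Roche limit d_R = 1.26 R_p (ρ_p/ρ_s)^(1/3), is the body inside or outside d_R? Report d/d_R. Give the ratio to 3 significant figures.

outside; d/d_R ≈ 1.38

d_R = 1.26 × (32300 km) × (1200/3620)^(1/3) = 28170 km
d/d_R = (38800) / (28170) = 1.38
Since d/d_R > 1, the body is outside the Roche limit.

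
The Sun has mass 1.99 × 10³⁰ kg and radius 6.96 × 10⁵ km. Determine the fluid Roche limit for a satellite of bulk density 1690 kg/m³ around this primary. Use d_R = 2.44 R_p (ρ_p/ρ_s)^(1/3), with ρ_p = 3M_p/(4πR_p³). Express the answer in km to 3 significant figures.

1.60 × 10⁶ km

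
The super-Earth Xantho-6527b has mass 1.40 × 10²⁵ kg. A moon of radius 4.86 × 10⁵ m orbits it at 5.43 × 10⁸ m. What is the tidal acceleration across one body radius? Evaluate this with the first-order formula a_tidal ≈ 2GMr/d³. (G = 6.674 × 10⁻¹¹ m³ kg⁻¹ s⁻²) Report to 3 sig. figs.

5.67 × 10⁻⁶ m/s²

a_tidal = 2GMr/d³
        = 2 × (6.674 × 10⁻¹¹) × (1.40 × 10²⁵) × (4.86 × 10⁵) / (5.43 × 10⁸)³
        = 5.67 × 10⁻⁶ m/s²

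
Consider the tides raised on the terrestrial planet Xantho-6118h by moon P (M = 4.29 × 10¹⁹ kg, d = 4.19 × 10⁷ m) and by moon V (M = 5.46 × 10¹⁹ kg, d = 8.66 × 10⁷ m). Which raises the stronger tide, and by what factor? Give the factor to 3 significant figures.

Moon P, by a factor of ≈ 6.94

Tidal stretch scales as M/d³; compute that for each body.
Moon P: (4.29 × 10¹⁹) / (4.19 × 10⁷)³ = 5.832 × 10⁻⁴
Moon V: (5.46 × 10¹⁹) / (8.66 × 10⁷)³ = 8.407 × 10⁻⁵
Ratio (larger/smaller) = 6.94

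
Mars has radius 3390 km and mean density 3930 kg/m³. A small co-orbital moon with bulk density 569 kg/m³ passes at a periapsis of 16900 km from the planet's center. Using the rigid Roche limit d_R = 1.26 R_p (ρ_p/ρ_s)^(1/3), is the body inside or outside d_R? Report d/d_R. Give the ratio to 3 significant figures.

d_R = 1.26 × (3390 km) × (3930/569)^(1/3) = 8134 km
d/d_R = (16900) / (8134) = 2.08
Since d/d_R > 1, the body is outside the Roche limit.

outside; d/d_R ≈ 2.08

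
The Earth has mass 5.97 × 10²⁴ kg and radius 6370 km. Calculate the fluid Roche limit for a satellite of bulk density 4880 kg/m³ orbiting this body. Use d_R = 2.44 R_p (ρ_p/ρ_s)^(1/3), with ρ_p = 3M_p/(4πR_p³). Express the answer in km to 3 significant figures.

16200 km

ρ_p = 3M_p/(4πR_p³) = 3 × (5.97 × 10²⁴) / (4π × (6.37 × 10⁶ m)³) = 5510 kg/m³
d_R = 2.44 × 6370 km × (5510/4880)^(1/3)
    = 16200 km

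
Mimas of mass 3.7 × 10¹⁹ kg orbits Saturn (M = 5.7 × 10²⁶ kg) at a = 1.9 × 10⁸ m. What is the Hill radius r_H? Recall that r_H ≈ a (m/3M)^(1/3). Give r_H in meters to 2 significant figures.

r_H ≈ a (m/3M)^(1/3)
    = (1.9 × 10⁸) × (3.7 × 10¹⁹ / (3 × 5.7 × 10²⁶))^(1/3)
    = 5.3 × 10⁵ m

5.3 × 10⁵ m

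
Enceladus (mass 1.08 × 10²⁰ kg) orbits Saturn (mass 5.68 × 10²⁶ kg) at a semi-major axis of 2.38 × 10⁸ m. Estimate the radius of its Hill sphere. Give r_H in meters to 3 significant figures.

9.49 × 10⁵ m

r_H ≈ a (m/3M)^(1/3)
    = (2.38 × 10⁸) × (1.08 × 10²⁰ / (3 × 5.68 × 10²⁶))^(1/3)
    = 9.49 × 10⁵ m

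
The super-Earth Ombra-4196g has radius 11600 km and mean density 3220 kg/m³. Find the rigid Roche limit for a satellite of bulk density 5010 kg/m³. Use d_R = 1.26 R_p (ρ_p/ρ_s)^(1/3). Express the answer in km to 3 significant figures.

12600 km

d_R = 1.26 × 11600 km × (3220/5010)^(1/3)
    = 12600 km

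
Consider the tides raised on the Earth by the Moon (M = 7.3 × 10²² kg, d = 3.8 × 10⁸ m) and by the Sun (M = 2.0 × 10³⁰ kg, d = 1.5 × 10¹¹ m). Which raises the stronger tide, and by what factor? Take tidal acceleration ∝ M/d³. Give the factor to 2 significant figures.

The Moon, by a factor of ≈ 2.2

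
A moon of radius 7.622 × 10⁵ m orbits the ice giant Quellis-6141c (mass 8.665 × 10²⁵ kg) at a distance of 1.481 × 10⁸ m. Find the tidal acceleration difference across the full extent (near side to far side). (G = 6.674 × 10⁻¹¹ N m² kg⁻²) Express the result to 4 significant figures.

5.428 × 10⁻³ m/s²

Near-to-far spans 2r, so the tidal difference is twice the near-to-center value: 4GMr/d³.
Δa = 4GMr/d³
   = 4 × (6.674 × 10⁻¹¹) × (8.665 × 10²⁵) × (7.622 × 10⁵) / (1.481 × 10⁸)³
   = 5.428 × 10⁻³ m/s²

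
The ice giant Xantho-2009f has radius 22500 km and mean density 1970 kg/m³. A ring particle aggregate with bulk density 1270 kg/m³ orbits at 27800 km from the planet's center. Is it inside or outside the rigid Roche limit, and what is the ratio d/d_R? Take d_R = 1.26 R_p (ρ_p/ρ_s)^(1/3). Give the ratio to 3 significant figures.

inside; d/d_R ≈ 0.847

d_R = 1.26 × (22500 km) × (1970/1270)^(1/3) = 32820 km
d/d_R = (27800) / (32820) = 0.847
Since d/d_R < 1, the body is inside the Roche limit.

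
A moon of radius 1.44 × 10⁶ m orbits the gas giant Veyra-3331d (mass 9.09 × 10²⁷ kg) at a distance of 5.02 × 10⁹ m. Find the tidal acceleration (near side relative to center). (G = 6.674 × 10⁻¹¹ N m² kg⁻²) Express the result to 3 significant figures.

1.38 × 10⁻⁵ m/s²

Differencing GM/(d−r)² and GM/d² to first order in r/d gives 2GMr/d³.
Δa = 2GMr/d³
   = 2 × (6.674 × 10⁻¹¹) × (9.09 × 10²⁷) × (1.44 × 10⁶) / (5.02 × 10⁹)³
   = 1.38 × 10⁻⁵ m/s²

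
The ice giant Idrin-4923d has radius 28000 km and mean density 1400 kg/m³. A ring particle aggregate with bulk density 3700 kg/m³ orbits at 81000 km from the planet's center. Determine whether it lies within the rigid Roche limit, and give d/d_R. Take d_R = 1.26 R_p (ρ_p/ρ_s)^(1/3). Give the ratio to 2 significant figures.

d_R = 1.26 × (28000 km) × (1400/3700)^(1/3) = 25520 km
d/d_R = (81000) / (25520) = 3.2
Since d/d_R > 1, the body is outside the Roche limit.

outside; d/d_R ≈ 3.2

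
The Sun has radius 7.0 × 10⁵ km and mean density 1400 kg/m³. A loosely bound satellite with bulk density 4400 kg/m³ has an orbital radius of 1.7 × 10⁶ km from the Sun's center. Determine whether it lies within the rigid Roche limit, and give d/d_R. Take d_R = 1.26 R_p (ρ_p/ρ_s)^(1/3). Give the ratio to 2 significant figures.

outside; d/d_R ≈ 2.8

d_R = 1.26 × (7.0 × 10⁵ km) × (1400/4400)^(1/3) = 6.021 × 10⁵ km
d/d_R = (1.7 × 10⁶) / (6.021 × 10⁵) = 2.8
Since d/d_R > 1, the body is outside the Roche limit.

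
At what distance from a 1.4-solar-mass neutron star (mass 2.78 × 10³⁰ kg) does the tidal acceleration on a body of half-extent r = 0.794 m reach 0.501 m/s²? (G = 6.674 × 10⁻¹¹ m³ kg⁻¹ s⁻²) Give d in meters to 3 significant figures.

8.38 × 10⁶ m

2GMr/d³ = a_tidal  ⇒  d = (2GMr / a_tidal)^(1/3)
d = (2 × 6.674×10⁻¹¹ × (2.78 × 10³⁰) × (0.794) / (0.501))^(1/3)
  = 8.38 × 10⁶ m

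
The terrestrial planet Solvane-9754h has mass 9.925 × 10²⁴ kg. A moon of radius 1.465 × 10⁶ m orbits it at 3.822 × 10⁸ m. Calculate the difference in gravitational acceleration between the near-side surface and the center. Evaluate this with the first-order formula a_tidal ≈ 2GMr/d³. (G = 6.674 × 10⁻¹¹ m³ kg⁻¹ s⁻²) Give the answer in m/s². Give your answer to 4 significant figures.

3.476 × 10⁻⁵ m/s²

Δg = 2GMr/d³
   = 2 × (6.674 × 10⁻¹¹) × (9.925 × 10²⁴) × (1.465 × 10⁶) / (3.822 × 10⁸)³
   = 3.476 × 10⁻⁵ m/s²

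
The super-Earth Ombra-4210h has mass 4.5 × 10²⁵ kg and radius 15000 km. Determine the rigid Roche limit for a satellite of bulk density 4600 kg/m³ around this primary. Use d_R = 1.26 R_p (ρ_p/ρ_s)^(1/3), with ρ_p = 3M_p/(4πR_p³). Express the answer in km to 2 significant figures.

17000 km

ρ_p = 3M_p/(4πR_p³) = 3 × (4.5 × 10²⁵) / (4π × (1.5 × 10⁷ m)³) = 3200 kg/m³
d_R = 1.26 × 15000 km × (3200/4600)^(1/3)
    = 17000 km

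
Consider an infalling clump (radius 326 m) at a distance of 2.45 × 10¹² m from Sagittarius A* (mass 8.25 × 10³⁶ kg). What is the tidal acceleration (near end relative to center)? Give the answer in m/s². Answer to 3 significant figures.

Since r ≪ d, expand the inverse-square field across one radius to get the leading 2GMr/d³ term.
Δg = 2GMr/d³
   = 2 × (6.674 × 10⁻¹¹) × (8.25 × 10³⁶) × (326) / (2.45 × 10¹²)³
   = 2.44 × 10⁻⁸ m/s²

2.44 × 10⁻⁸ m/s²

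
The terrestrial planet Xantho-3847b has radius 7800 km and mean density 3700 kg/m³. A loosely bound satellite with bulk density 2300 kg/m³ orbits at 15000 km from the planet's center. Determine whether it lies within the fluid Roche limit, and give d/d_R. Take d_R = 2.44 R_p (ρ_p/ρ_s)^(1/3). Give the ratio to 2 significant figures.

inside; d/d_R ≈ 0.67

d_R = 2.44 × (7800 km) × (3700/2300)^(1/3) = 22300 km
d/d_R = (15000) / (22300) = 0.67
Since d/d_R < 1, the body is inside the Roche limit.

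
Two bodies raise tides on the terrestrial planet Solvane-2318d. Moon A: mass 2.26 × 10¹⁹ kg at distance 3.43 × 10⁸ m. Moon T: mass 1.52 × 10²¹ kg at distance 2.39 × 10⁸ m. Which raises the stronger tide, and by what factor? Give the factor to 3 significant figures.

Tidal acceleration ∝ M/d³, so compare M/d³ for each.
Moon A: (2.26 × 10¹⁹) / (3.43 × 10⁸)³ = 5.600 × 10⁻⁷
Moon T: (1.52 × 10²¹) / (2.39 × 10⁸)³ = 1.113 × 10⁻⁴
Ratio (larger/smaller) = 199

Moon T, by a factor of ≈ 199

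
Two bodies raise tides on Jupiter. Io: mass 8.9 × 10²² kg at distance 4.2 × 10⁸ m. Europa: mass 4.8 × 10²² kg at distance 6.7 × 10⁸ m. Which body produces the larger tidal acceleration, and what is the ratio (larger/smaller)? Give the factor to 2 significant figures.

Io, by a factor of ≈ 7.5

The tide-raising term goes as M/d³ (the gradient of a 1/d² field).
Io: (8.9 × 10²²) / (4.2 × 10⁸)³ = 1.201 × 10⁻³
Europa: (4.8 × 10²²) / (6.7 × 10⁸)³ = 1.596 × 10⁻⁴
Ratio (larger/smaller) = 7.5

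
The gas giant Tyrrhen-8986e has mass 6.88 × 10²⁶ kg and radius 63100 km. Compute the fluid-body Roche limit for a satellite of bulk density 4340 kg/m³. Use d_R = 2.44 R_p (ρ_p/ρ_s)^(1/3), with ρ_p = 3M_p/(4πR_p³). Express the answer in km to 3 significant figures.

ρ_p = 3M_p/(4πR_p³) = 3 × (6.88 × 10²⁶) / (4π × (6.31 × 10⁷ m)³) = 654 kg/m³
d_R = 2.44 × 63100 km × (654/4340)^(1/3)
    = 81900 km

81900 km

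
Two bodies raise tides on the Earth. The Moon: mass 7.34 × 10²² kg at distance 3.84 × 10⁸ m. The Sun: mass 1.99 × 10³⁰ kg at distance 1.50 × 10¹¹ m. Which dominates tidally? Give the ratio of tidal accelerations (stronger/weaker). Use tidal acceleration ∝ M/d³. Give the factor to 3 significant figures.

The Moon, by a factor of ≈ 2.20

The tide-raising term goes as M/d³ (the gradient of a 1/d² field).
The Moon: (7.34 × 10²²) / (3.84 × 10⁸)³ = 1.296 × 10⁻³
The Sun: (1.99 × 10³⁰) / (1.50 × 10¹¹)³ = 5.896 × 10⁻⁴
Ratio (larger/smaller) = 2.20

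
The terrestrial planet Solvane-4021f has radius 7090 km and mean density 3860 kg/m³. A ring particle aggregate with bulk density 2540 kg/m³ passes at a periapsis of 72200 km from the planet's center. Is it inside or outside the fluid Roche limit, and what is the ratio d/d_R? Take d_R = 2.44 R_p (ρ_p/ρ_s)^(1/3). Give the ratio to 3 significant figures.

d_R = 2.44 × (7090 km) × (3860/2540)^(1/3) = 19890 km
d/d_R = (72200) / (19890) = 3.63
Since d/d_R > 1, the body is outside the Roche limit.

outside; d/d_R ≈ 3.63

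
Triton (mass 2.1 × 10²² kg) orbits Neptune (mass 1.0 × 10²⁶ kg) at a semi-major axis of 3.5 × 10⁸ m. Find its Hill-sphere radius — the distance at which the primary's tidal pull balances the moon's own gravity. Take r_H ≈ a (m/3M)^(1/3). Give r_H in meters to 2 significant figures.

1.4 × 10⁷ m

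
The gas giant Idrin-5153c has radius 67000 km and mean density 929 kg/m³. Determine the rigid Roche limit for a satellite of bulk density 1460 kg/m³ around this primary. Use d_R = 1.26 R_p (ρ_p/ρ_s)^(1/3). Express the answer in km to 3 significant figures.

72600 km

d_R = 1.26 × 67000 km × (929/1460)^(1/3)
    = 72600 km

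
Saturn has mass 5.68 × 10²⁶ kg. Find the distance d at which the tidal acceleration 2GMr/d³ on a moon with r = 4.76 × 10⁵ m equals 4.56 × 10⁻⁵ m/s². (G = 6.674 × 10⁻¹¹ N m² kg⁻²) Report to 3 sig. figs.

2GMr/d³ = a_tidal  ⇒  d = (2GMr / a_tidal)^(1/3)
d = (2 × 6.674×10⁻¹¹ × (5.68 × 10²⁶) × (4.76 × 10⁵) / (4.56 × 10⁻⁵))^(1/3)
  = 9.25 × 10⁸ m

9.25 × 10⁸ m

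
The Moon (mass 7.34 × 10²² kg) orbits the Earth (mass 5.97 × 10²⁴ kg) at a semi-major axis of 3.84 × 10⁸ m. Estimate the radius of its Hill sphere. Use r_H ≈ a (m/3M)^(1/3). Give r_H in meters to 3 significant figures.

r_H ≈ a (m/3M)^(1/3)
    = (3.84 × 10⁸) × (7.34 × 10²² / (3 × 5.97 × 10²⁴))^(1/3)
    = 6.15 × 10⁷ m

6.15 × 10⁷ m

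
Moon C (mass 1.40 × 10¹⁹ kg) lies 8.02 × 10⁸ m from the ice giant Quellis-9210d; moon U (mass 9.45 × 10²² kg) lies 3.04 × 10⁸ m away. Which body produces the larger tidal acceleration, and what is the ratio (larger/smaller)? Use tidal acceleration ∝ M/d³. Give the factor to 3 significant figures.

Tidal acceleration ∝ M/d³, so compare M/d³ for each.
Moon C: (1.40 × 10¹⁹) / (8.02 × 10⁸)³ = 2.714 × 10⁻⁸
Moon U: (9.45 × 10²²) / (3.04 × 10⁸)³ = 3.364 × 10⁻³
Ratio (larger/smaller) = 1.24 × 10⁵

Moon U, by a factor of ≈ 1.24 × 10⁵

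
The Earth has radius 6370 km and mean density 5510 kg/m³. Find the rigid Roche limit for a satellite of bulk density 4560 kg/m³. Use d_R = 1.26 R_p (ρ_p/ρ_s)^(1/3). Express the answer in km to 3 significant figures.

d_R = 1.26 × 6370 km × (5510/4560)^(1/3)
    = 8550 km

8550 km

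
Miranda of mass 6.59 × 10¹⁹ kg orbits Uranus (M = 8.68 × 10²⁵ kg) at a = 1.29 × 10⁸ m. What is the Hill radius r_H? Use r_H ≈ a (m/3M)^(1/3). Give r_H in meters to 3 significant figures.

8.16 × 10⁵ m

r_H ≈ a (m/3M)^(1/3)
    = (1.29 × 10⁸) × (6.59 × 10¹⁹ / (3 × 8.68 × 10²⁵))^(1/3)
    = 8.16 × 10⁵ m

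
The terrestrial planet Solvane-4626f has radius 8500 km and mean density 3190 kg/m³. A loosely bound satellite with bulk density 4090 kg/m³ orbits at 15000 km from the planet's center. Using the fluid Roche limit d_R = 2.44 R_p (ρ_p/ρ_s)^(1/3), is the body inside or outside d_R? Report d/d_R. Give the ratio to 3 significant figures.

d_R = 2.44 × (8500 km) × (3190/4090)^(1/3) = 19090 km
d/d_R = (15000) / (19090) = 0.786
Since d/d_R < 1, the body is inside the Roche limit.

inside; d/d_R ≈ 0.786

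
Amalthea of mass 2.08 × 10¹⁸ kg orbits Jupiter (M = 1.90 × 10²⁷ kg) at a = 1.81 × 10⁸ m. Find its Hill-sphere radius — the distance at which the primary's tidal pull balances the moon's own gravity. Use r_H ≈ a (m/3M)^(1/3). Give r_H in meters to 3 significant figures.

r_H ≈ a (m/3M)^(1/3)
    = (1.81 × 10⁸) × (2.08 × 10¹⁸ / (3 × 1.90 × 10²⁷))^(1/3)
    = 1.29 × 10⁵ m

1.29 × 10⁵ m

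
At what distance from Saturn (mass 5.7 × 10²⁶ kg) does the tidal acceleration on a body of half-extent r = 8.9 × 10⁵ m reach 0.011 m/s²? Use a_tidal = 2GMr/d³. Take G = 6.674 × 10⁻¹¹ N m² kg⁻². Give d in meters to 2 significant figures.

1.8 × 10⁸ m

2GMr/d³ = a_tidal  ⇒  d = (2GMr / a_tidal)^(1/3)
d = (2 × 6.674×10⁻¹¹ × (5.7 × 10²⁶) × (8.9 × 10⁵) / (0.011))^(1/3)
  = 1.8 × 10⁸ m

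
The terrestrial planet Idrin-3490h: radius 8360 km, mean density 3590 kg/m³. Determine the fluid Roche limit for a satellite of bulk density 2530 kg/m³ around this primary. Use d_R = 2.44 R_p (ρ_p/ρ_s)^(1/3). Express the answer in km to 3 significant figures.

22900 km

d_R = 2.44 × 8360 km × (3590/2530)^(1/3)
    = 22900 km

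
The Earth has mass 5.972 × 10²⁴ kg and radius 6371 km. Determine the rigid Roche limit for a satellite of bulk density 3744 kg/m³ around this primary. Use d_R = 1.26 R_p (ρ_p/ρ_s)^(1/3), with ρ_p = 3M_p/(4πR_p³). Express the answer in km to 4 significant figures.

9133 km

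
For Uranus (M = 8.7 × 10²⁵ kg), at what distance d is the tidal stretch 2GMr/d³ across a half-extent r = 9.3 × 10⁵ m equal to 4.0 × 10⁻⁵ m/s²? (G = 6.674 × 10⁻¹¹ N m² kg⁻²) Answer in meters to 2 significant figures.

2GMr/d³ = a_tidal  ⇒  d = (2GMr / a_tidal)^(1/3)
d = (2 × 6.674×10⁻¹¹ × (8.7 × 10²⁵) × (9.3 × 10⁵) / (4.0 × 10⁻⁵))^(1/3)
  = 6.5 × 10⁸ m

6.5 × 10⁸ m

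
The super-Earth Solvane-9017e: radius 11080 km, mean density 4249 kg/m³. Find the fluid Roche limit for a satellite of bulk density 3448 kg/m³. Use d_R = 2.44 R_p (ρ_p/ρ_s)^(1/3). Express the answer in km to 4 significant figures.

28980 km

d_R = 2.44 × 11080 km × (4249/3448)^(1/3)
    = 28980 km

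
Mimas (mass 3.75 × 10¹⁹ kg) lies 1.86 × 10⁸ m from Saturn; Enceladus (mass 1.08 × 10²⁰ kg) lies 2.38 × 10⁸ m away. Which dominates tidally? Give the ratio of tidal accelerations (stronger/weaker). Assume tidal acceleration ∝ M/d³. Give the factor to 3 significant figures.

Enceladus, by a factor of ≈ 1.37

Tidal stretch scales as M/d³; compute that for each body.
Mimas: (3.75 × 10¹⁹) / (1.86 × 10⁸)³ = 5.828 × 10⁻⁶
Enceladus: (1.08 × 10²⁰) / (2.38 × 10⁸)³ = 8.011 × 10⁻⁶
Ratio (larger/smaller) = 1.37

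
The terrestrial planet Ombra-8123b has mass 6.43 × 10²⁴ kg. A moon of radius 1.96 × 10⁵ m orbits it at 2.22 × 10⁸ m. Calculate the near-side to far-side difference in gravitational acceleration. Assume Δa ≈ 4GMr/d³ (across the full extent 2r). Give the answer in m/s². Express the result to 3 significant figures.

3.08 × 10⁻⁵ m/s²

The field gradient is 2GM/d³; across the full diameter 2r the difference is 4GMr/d³.
Δg = 4GMr/d³
   = 4 × (6.674 × 10⁻¹¹) × (6.43 × 10²⁴) × (1.96 × 10⁵) / (2.22 × 10⁸)³
   = 3.08 × 10⁻⁵ m/s²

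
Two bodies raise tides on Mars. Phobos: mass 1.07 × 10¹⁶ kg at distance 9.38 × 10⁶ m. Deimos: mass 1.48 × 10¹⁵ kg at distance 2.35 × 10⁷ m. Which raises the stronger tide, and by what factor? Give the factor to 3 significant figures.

Tidal acceleration ∝ M/d³, so compare M/d³ for each.
Phobos: (1.07 × 10¹⁶) / (9.38 × 10⁶)³ = 1.297 × 10⁻⁵
Deimos: (1.48 × 10¹⁵) / (2.35 × 10⁷)³ = 1.140 × 10⁻⁷
Ratio (larger/smaller) = 114

Phobos, by a factor of ≈ 114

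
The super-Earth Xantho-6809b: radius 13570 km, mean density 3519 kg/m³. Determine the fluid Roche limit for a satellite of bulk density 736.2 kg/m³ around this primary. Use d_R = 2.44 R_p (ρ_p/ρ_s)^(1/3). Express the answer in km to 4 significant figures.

d_R = 2.44 × 13570 km × (3519/736.2)^(1/3)
    = 55780 km

55780 km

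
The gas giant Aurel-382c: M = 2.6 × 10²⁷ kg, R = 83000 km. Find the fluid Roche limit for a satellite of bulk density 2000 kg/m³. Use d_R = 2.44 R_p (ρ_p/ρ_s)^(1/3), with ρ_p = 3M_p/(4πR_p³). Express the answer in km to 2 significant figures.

1.7 × 10⁵ km

ρ_p = 3M_p/(4πR_p³) = 3 × (2.6 × 10²⁷) / (4π × (8.3 × 10⁷ m)³) = 1100 kg/m³
d_R = 2.44 × 83000 km × (1100/2000)^(1/3)
    = 1.7 × 10⁵ km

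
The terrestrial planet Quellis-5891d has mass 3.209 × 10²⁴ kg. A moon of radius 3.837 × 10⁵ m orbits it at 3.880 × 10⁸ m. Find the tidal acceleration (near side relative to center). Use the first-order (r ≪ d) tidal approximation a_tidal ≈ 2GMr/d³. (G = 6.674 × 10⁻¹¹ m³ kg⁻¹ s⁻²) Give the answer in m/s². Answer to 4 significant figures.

Differencing GM/(d−r)² and GM/d² to first order in r/d gives 2GMr/d³.
a_tidal = 2GMr/d³
        = 2 × (6.674 × 10⁻¹¹) × (3.209 × 10²⁴) × (3.837 × 10⁵) / (3.880 × 10⁸)³
        = 2.814 × 10⁻⁶ m/s²

2.814 × 10⁻⁶ m/s²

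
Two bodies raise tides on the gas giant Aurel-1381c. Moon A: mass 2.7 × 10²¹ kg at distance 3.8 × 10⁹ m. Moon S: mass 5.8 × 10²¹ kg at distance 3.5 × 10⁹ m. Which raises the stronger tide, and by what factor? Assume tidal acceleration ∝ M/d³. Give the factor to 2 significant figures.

Moon S, by a factor of ≈ 2.7

The tide-raising term goes as M/d³ (the gradient of a 1/d² field).
Moon A: (2.7 × 10²¹) / (3.8 × 10⁹)³ = 4.921 × 10⁻⁸
Moon S: (5.8 × 10²¹) / (3.5 × 10⁹)³ = 1.353 × 10⁻⁷
Ratio (larger/smaller) = 2.7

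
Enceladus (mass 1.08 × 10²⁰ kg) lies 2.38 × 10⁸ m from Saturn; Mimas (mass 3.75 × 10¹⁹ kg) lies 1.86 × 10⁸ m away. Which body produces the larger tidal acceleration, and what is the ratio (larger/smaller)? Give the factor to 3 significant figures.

Compare M/d³ for the two perturbers:
Enceladus: (1.08 × 10²⁰) / (2.38 × 10⁸)³ = 8.011 × 10⁻⁶
Mimas: (3.75 × 10¹⁹) / (1.86 × 10⁸)³ = 5.828 × 10⁻⁶
Ratio (larger/smaller) = 1.37

Enceladus, by a factor of ≈ 1.37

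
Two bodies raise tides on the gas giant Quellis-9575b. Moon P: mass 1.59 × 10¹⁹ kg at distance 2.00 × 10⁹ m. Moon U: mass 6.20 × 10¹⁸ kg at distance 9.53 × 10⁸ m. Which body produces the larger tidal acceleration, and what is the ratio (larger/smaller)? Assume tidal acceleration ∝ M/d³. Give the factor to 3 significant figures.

Moon U, by a factor of ≈ 3.60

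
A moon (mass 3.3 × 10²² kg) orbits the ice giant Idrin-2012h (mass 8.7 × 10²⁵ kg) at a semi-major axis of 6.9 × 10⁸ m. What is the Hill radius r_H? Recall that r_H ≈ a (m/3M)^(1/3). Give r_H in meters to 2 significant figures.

r_H ≈ a (m/3M)^(1/3)
    = (6.9 × 10⁸) × (3.3 × 10²² / (3 × 8.7 × 10²⁵))^(1/3)
    = 3.5 × 10⁷ m

3.5 × 10⁷ m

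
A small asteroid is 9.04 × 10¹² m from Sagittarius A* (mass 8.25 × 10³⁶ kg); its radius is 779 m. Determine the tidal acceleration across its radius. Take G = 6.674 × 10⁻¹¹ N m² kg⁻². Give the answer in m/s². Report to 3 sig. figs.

1.16 × 10⁻⁹ m/s²

Δg = 2GMr/d³
   = 2 × (6.674 × 10⁻¹¹) × (8.25 × 10³⁶) × (779) / (9.04 × 10¹²)³
   = 1.16 × 10⁻⁹ m/s²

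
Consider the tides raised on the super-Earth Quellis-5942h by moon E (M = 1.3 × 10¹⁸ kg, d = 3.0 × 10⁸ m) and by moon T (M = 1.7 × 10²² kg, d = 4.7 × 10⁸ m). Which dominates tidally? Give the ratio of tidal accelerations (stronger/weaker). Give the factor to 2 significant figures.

Moon T, by a factor of ≈ 3400

The tide-raising term goes as M/d³ (the gradient of a 1/d² field).
Moon E: (1.3 × 10¹⁸) / (3.0 × 10⁸)³ = 4.815 × 10⁻⁸
Moon T: (1.7 × 10²²) / (4.7 × 10⁸)³ = 1.637 × 10⁻⁴
Ratio (larger/smaller) = 3400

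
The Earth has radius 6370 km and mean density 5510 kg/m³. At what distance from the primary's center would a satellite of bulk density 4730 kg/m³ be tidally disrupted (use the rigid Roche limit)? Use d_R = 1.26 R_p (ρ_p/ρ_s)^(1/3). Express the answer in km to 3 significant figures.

8450 km

d_R = 1.26 × 6370 km × (5510/4730)^(1/3)
    = 8450 km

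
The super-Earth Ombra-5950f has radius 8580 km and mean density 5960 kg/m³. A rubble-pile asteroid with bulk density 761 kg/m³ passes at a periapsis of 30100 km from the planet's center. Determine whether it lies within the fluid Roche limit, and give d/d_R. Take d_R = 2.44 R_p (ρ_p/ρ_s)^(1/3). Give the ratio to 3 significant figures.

inside; d/d_R ≈ 0.724

d_R = 2.44 × (8580 km) × (5960/761)^(1/3) = 41570 km
d/d_R = (30100) / (41570) = 0.724
Since d/d_R < 1, the body is inside the Roche limit.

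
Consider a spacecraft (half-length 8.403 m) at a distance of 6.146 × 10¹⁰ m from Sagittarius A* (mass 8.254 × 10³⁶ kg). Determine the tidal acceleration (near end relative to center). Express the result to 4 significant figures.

Δa = 2GMr/d³
   = 2 × (6.674 × 10⁻¹¹) × (8.254 × 10³⁶) × (8.403) / (6.146 × 10¹⁰)³
   = 3.988 × 10⁻⁵ m/s²

3.988 × 10⁻⁵ m/s²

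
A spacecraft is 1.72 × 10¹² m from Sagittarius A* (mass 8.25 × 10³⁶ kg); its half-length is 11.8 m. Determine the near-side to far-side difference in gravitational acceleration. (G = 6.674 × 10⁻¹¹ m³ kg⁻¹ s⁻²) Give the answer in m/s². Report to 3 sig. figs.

5.11 × 10⁻⁹ m/s²

Δa = 4GMr/d³
   = 4 × (6.674 × 10⁻¹¹) × (8.25 × 10³⁶) × (11.8) / (1.72 × 10¹²)³
   = 5.11 × 10⁻⁹ m/s²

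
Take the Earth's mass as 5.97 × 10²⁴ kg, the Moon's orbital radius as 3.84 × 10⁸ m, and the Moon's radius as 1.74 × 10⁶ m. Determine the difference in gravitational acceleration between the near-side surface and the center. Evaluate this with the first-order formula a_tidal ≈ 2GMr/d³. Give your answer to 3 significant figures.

Differencing GM/(d−r)² and GM/d² to first order in r/d gives 2GMr/d³.
Δg = 2GMr/d³
   = 2 × (6.674 × 10⁻¹¹) × (5.97 × 10²⁴) × (1.74 × 10⁶) / (3.84 × 10⁸)³
   = 2.45 × 10⁻⁵ m/s²

2.45 × 10⁻⁵ m/s²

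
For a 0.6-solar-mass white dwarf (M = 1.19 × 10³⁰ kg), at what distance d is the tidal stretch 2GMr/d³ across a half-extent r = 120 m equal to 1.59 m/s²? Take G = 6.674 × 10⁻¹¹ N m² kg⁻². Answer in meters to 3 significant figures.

2GMr/d³ = a_tidal  ⇒  d = (2GMr / a_tidal)^(1/3)
d = (2 × 6.674×10⁻¹¹ × (1.19 × 10³⁰) × (120) / (1.59))^(1/3)
  = 2.29 × 10⁷ m

2.29 × 10⁷ m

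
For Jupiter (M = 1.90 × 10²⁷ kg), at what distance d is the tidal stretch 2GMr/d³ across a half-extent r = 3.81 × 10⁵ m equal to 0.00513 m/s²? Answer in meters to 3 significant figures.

2.66 × 10⁸ m

2GMr/d³ = a_tidal  ⇒  d = (2GMr / a_tidal)^(1/3)
d = (2 × 6.674×10⁻¹¹ × (1.90 × 10²⁷) × (3.81 × 10⁵) / (0.00513))^(1/3)
  = 2.66 × 10⁸ m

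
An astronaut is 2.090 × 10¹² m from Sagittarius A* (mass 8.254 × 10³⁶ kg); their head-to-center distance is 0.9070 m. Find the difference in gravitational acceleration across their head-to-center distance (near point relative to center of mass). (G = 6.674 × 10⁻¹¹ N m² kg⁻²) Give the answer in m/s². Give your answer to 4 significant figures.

1.095 × 10⁻¹⁰ m/s²

Differencing GM/(d−r)² and GM/d² to first order in r/d gives 2GMr/d³.
Δa = 2GMr/d³
   = 2 × (6.674 × 10⁻¹¹) × (8.254 × 10³⁶) × (0.9070) / (2.090 × 10¹²)³
   = 1.095 × 10⁻¹⁰ m/s²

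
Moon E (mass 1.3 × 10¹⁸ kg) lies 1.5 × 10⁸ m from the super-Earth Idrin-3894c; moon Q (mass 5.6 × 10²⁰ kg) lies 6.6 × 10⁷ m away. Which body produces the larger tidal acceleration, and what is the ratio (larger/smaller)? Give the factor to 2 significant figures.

Moon Q, by a factor of ≈ 5100

Compare M/d³ for the two perturbers:
Moon E: (1.3 × 10¹⁸) / (1.5 × 10⁸)³ = 3.852 × 10⁻⁷
Moon Q: (5.6 × 10²⁰) / (6.6 × 10⁷)³ = 1.948 × 10⁻³
Ratio (larger/smaller) = 5100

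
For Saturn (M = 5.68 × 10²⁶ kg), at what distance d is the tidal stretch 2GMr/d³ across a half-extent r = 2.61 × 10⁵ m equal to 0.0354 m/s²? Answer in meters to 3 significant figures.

2GMr/d³ = a_tidal  ⇒  d = (2GMr / a_tidal)^(1/3)
d = (2 × 6.674×10⁻¹¹ × (5.68 × 10²⁶) × (2.61 × 10⁵) / (0.0354))^(1/3)
  = 8.24 × 10⁷ m

8.24 × 10⁷ m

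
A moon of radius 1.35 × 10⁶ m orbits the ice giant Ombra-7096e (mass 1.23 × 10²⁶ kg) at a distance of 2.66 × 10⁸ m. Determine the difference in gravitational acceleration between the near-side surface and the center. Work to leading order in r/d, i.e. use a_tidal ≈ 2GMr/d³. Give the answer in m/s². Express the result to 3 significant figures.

1.18 × 10⁻³ m/s²

Δa = 2GMr/d³
   = 2 × (6.674 × 10⁻¹¹) × (1.23 × 10²⁶) × (1.35 × 10⁶) / (2.66 × 10⁸)³
   = 1.18 × 10⁻³ m/s²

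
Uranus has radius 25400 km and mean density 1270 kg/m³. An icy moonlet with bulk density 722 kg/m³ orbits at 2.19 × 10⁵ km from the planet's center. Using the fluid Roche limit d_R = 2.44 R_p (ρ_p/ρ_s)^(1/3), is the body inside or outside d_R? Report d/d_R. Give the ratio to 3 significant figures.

outside; d/d_R ≈ 2.93

d_R = 2.44 × (25400 km) × (1270/722)^(1/3) = 74810 km
d/d_R = (2.19 × 10⁵) / (74810) = 2.93
Since d/d_R > 1, the body is outside the Roche limit.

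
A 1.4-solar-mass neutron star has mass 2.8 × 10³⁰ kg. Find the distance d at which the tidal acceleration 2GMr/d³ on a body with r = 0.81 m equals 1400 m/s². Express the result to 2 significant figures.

6.0 × 10⁵ m

2GMr/d³ = a_tidal  ⇒  d = (2GMr / a_tidal)^(1/3)
d = (2 × 6.674×10⁻¹¹ × (2.8 × 10³⁰) × (0.81) / (1400))^(1/3)
  = 6.0 × 10⁵ m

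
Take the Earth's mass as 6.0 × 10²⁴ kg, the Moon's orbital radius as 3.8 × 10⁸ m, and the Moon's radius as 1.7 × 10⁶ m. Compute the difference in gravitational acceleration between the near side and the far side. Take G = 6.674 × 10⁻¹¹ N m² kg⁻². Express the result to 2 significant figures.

The field gradient is 2GM/d³; across the full diameter 2r the difference is 4GMr/d³.
a_tidal = 4GMr/d³
        = 4 × (6.674 × 10⁻¹¹) × (6.0 × 10²⁴) × (1.7 × 10⁶) / (3.8 × 10⁸)³
        = 5.0 × 10⁻⁵ m/s²

5.0 × 10⁻⁵ m/s²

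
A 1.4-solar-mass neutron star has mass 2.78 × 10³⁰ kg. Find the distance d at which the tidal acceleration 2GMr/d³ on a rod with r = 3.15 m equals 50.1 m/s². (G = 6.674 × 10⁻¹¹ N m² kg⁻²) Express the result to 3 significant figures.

2GMr/d³ = a_tidal  ⇒  d = (2GMr / a_tidal)^(1/3)
d = (2 × 6.674×10⁻¹¹ × (2.78 × 10³⁰) × (3.15) / (50.1))^(1/3)
  = 2.86 × 10⁶ m

2.86 × 10⁶ m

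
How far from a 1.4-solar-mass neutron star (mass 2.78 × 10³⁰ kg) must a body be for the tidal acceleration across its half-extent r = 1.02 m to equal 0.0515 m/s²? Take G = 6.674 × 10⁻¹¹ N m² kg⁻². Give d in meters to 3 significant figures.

1.94 × 10⁷ m

2GMr/d³ = a_tidal  ⇒  d = (2GMr / a_tidal)^(1/3)
d = (2 × 6.674×10⁻¹¹ × (2.78 × 10³⁰) × (1.02) / (0.0515))^(1/3)
  = 1.94 × 10⁷ m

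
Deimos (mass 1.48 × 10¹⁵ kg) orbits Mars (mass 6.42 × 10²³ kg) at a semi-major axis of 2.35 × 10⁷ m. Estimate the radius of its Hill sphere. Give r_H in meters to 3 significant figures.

2.15 × 10⁴ m

r_H ≈ a (m/3M)^(1/3)
    = (2.35 × 10⁷) × (1.48 × 10¹⁵ / (3 × 6.42 × 10²³))^(1/3)
    = 2.15 × 10⁴ m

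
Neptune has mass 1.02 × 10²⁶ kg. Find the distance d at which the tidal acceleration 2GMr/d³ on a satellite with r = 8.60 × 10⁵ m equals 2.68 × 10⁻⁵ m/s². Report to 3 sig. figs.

2GMr/d³ = a_tidal  ⇒  d = (2GMr / a_tidal)^(1/3)
d = (2 × 6.674×10⁻¹¹ × (1.02 × 10²⁶) × (8.60 × 10⁵) / (2.68 × 10⁻⁵))^(1/3)
  = 7.59 × 10⁸ m

7.59 × 10⁸ m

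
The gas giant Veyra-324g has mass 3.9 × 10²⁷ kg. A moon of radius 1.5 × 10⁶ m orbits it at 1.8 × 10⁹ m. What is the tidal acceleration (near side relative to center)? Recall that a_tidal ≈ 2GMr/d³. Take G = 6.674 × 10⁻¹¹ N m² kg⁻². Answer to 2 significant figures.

1.3 × 10⁻⁴ m/s²

Since r ≪ d, expand the inverse-square field across one radius to get the leading 2GMr/d³ term.
Δg = 2GMr/d³
   = 2 × (6.674 × 10⁻¹¹) × (3.9 × 10²⁷) × (1.5 × 10⁶) / (1.8 × 10⁹)³
   = 1.3 × 10⁻⁴ m/s²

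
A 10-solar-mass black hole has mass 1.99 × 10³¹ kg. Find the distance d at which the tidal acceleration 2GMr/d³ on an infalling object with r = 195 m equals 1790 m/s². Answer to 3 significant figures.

2GMr/d³ = a_tidal  ⇒  d = (2GMr / a_tidal)^(1/3)
d = (2 × 6.674×10⁻¹¹ × (1.99 × 10³¹) × (195) / (1790))^(1/3)
  = 6.61 × 10⁶ m

6.61 × 10⁶ m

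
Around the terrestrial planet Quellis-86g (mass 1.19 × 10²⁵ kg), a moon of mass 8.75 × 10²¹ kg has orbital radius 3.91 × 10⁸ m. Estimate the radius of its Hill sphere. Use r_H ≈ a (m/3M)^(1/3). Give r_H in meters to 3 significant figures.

r_H ≈ a (m/3M)^(1/3)
    = (3.91 × 10⁸) × (8.75 × 10²¹ / (3 × 1.19 × 10²⁵))^(1/3)
    = 2.45 × 10⁷ m

2.45 × 10⁷ m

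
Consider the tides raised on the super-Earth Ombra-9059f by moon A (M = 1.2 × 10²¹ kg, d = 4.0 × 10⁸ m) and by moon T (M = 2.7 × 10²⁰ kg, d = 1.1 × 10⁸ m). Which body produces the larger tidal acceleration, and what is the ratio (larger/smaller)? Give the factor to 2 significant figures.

Tidal acceleration ∝ M/d³, so compare M/d³ for each.
Moon A: (1.2 × 10²¹) / (4.0 × 10⁸)³ = 1.875 × 10⁻⁵
Moon T: (2.7 × 10²⁰) / (1.1 × 10⁸)³ = 2.029 × 10⁻⁴
Ratio (larger/smaller) = 11

Moon T, by a factor of ≈ 11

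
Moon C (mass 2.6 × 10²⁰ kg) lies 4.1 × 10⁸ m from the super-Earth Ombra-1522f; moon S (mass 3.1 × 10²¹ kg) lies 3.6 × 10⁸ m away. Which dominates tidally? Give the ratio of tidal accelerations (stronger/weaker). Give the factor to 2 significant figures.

Compare M/d³ for the two perturbers:
Moon C: (2.6 × 10²⁰) / (4.1 × 10⁸)³ = 3.772 × 10⁻⁶
Moon S: (3.1 × 10²¹) / (3.6 × 10⁸)³ = 6.644 × 10⁻⁵
Ratio (larger/smaller) = 18

Moon S, by a factor of ≈ 18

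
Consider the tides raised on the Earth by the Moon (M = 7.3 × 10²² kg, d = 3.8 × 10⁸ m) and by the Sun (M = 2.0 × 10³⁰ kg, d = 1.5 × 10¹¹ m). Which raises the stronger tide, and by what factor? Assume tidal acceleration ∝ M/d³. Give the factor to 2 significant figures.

The Moon, by a factor of ≈ 2.2

Tidal stretch scales as M/d³; compute that for each body.
The Moon: (7.3 × 10²²) / (3.8 × 10⁸)³ = 1.330 × 10⁻³
The Sun: (2.0 × 10³⁰) / (1.5 × 10¹¹)³ = 5.926 × 10⁻⁴
Ratio (larger/smaller) = 2.2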